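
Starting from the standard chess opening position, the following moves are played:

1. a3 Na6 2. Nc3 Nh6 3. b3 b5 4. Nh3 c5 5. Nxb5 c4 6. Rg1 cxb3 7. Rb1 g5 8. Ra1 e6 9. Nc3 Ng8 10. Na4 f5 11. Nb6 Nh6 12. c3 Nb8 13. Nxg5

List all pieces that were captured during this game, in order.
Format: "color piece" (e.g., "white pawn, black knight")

Tracking captures:
  Nxb5: captured black pawn
  cxb3: captured white pawn
  Nxg5: captured black pawn

black pawn, white pawn, black pawn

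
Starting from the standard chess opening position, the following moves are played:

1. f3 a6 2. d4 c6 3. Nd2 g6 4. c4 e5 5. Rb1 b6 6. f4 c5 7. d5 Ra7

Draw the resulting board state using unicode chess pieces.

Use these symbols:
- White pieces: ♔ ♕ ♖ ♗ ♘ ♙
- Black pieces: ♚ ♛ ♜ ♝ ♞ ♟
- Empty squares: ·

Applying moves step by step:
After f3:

♜ ♞ ♝ ♛ ♚ ♝ ♞ ♜
♟ ♟ ♟ ♟ ♟ ♟ ♟ ♟
· · · · · · · ·
· · · · · · · ·
· · · · · · · ·
· · · · · ♙ · ·
♙ ♙ ♙ ♙ ♙ · ♙ ♙
♖ ♘ ♗ ♕ ♔ ♗ ♘ ♖


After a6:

♜ ♞ ♝ ♛ ♚ ♝ ♞ ♜
· ♟ ♟ ♟ ♟ ♟ ♟ ♟
♟ · · · · · · ·
· · · · · · · ·
· · · · · · · ·
· · · · · ♙ · ·
♙ ♙ ♙ ♙ ♙ · ♙ ♙
♖ ♘ ♗ ♕ ♔ ♗ ♘ ♖


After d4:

♜ ♞ ♝ ♛ ♚ ♝ ♞ ♜
· ♟ ♟ ♟ ♟ ♟ ♟ ♟
♟ · · · · · · ·
· · · · · · · ·
· · · ♙ · · · ·
· · · · · ♙ · ·
♙ ♙ ♙ · ♙ · ♙ ♙
♖ ♘ ♗ ♕ ♔ ♗ ♘ ♖


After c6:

♜ ♞ ♝ ♛ ♚ ♝ ♞ ♜
· ♟ · ♟ ♟ ♟ ♟ ♟
♟ · ♟ · · · · ·
· · · · · · · ·
· · · ♙ · · · ·
· · · · · ♙ · ·
♙ ♙ ♙ · ♙ · ♙ ♙
♖ ♘ ♗ ♕ ♔ ♗ ♘ ♖


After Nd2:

♜ ♞ ♝ ♛ ♚ ♝ ♞ ♜
· ♟ · ♟ ♟ ♟ ♟ ♟
♟ · ♟ · · · · ·
· · · · · · · ·
· · · ♙ · · · ·
· · · · · ♙ · ·
♙ ♙ ♙ ♘ ♙ · ♙ ♙
♖ · ♗ ♕ ♔ ♗ ♘ ♖


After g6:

♜ ♞ ♝ ♛ ♚ ♝ ♞ ♜
· ♟ · ♟ ♟ ♟ · ♟
♟ · ♟ · · · ♟ ·
· · · · · · · ·
· · · ♙ · · · ·
· · · · · ♙ · ·
♙ ♙ ♙ ♘ ♙ · ♙ ♙
♖ · ♗ ♕ ♔ ♗ ♘ ♖


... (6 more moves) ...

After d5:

♜ ♞ ♝ ♛ ♚ ♝ ♞ ♜
· · · ♟ · ♟ · ♟
♟ ♟ · · · · ♟ ·
· · ♟ ♙ ♟ · · ·
· · ♙ · · ♙ · ·
· · · · · · · ·
♙ ♙ · ♘ ♙ · ♙ ♙
· ♖ ♗ ♕ ♔ ♗ ♘ ♖


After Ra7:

· ♞ ♝ ♛ ♚ ♝ ♞ ♜
♜ · · ♟ · ♟ · ♟
♟ ♟ · · · · ♟ ·
· · ♟ ♙ ♟ · · ·
· · ♙ · · ♙ · ·
· · · · · · · ·
♙ ♙ · ♘ ♙ · ♙ ♙
· ♖ ♗ ♕ ♔ ♗ ♘ ♖



  a b c d e f g h
  ─────────────────
8│· ♞ ♝ ♛ ♚ ♝ ♞ ♜│8
7│♜ · · ♟ · ♟ · ♟│7
6│♟ ♟ · · · · ♟ ·│6
5│· · ♟ ♙ ♟ · · ·│5
4│· · ♙ · · ♙ · ·│4
3│· · · · · · · ·│3
2│♙ ♙ · ♘ ♙ · ♙ ♙│2
1│· ♖ ♗ ♕ ♔ ♗ ♘ ♖│1
  ─────────────────
  a b c d e f g h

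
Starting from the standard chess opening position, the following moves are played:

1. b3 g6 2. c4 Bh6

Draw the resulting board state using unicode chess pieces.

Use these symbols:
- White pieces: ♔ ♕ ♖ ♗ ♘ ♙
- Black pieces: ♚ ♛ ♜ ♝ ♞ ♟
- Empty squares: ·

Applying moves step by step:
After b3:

♜ ♞ ♝ ♛ ♚ ♝ ♞ ♜
♟ ♟ ♟ ♟ ♟ ♟ ♟ ♟
· · · · · · · ·
· · · · · · · ·
· · · · · · · ·
· ♙ · · · · · ·
♙ · ♙ ♙ ♙ ♙ ♙ ♙
♖ ♘ ♗ ♕ ♔ ♗ ♘ ♖


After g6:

♜ ♞ ♝ ♛ ♚ ♝ ♞ ♜
♟ ♟ ♟ ♟ ♟ ♟ · ♟
· · · · · · ♟ ·
· · · · · · · ·
· · · · · · · ·
· ♙ · · · · · ·
♙ · ♙ ♙ ♙ ♙ ♙ ♙
♖ ♘ ♗ ♕ ♔ ♗ ♘ ♖


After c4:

♜ ♞ ♝ ♛ ♚ ♝ ♞ ♜
♟ ♟ ♟ ♟ ♟ ♟ · ♟
· · · · · · ♟ ·
· · · · · · · ·
· · ♙ · · · · ·
· ♙ · · · · · ·
♙ · · ♙ ♙ ♙ ♙ ♙
♖ ♘ ♗ ♕ ♔ ♗ ♘ ♖


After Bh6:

♜ ♞ ♝ ♛ ♚ · ♞ ♜
♟ ♟ ♟ ♟ ♟ ♟ · ♟
· · · · · · ♟ ♝
· · · · · · · ·
· · ♙ · · · · ·
· ♙ · · · · · ·
♙ · · ♙ ♙ ♙ ♙ ♙
♖ ♘ ♗ ♕ ♔ ♗ ♘ ♖



  a b c d e f g h
  ─────────────────
8│♜ ♞ ♝ ♛ ♚ · ♞ ♜│8
7│♟ ♟ ♟ ♟ ♟ ♟ · ♟│7
6│· · · · · · ♟ ♝│6
5│· · · · · · · ·│5
4│· · ♙ · · · · ·│4
3│· ♙ · · · · · ·│3
2│♙ · · ♙ ♙ ♙ ♙ ♙│2
1│♖ ♘ ♗ ♕ ♔ ♗ ♘ ♖│1
  ─────────────────
  a b c d e f g h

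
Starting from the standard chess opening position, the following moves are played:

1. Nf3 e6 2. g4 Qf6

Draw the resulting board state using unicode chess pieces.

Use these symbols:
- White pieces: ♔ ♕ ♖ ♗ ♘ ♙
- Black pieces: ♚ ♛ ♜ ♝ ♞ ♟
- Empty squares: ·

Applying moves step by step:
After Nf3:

♜ ♞ ♝ ♛ ♚ ♝ ♞ ♜
♟ ♟ ♟ ♟ ♟ ♟ ♟ ♟
· · · · · · · ·
· · · · · · · ·
· · · · · · · ·
· · · · · ♘ · ·
♙ ♙ ♙ ♙ ♙ ♙ ♙ ♙
♖ ♘ ♗ ♕ ♔ ♗ · ♖


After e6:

♜ ♞ ♝ ♛ ♚ ♝ ♞ ♜
♟ ♟ ♟ ♟ · ♟ ♟ ♟
· · · · ♟ · · ·
· · · · · · · ·
· · · · · · · ·
· · · · · ♘ · ·
♙ ♙ ♙ ♙ ♙ ♙ ♙ ♙
♖ ♘ ♗ ♕ ♔ ♗ · ♖


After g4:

♜ ♞ ♝ ♛ ♚ ♝ ♞ ♜
♟ ♟ ♟ ♟ · ♟ ♟ ♟
· · · · ♟ · · ·
· · · · · · · ·
· · · · · · ♙ ·
· · · · · ♘ · ·
♙ ♙ ♙ ♙ ♙ ♙ · ♙
♖ ♘ ♗ ♕ ♔ ♗ · ♖


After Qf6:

♜ ♞ ♝ · ♚ ♝ ♞ ♜
♟ ♟ ♟ ♟ · ♟ ♟ ♟
· · · · ♟ ♛ · ·
· · · · · · · ·
· · · · · · ♙ ·
· · · · · ♘ · ·
♙ ♙ ♙ ♙ ♙ ♙ · ♙
♖ ♘ ♗ ♕ ♔ ♗ · ♖



  a b c d e f g h
  ─────────────────
8│♜ ♞ ♝ · ♚ ♝ ♞ ♜│8
7│♟ ♟ ♟ ♟ · ♟ ♟ ♟│7
6│· · · · ♟ ♛ · ·│6
5│· · · · · · · ·│5
4│· · · · · · ♙ ·│4
3│· · · · · ♘ · ·│3
2│♙ ♙ ♙ ♙ ♙ ♙ · ♙│2
1│♖ ♘ ♗ ♕ ♔ ♗ · ♖│1
  ─────────────────
  a b c d e f g h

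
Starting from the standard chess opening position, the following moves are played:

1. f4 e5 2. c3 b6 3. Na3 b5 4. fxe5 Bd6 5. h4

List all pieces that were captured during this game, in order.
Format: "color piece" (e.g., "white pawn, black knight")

Tracking captures:
  fxe5: captured black pawn

black pawn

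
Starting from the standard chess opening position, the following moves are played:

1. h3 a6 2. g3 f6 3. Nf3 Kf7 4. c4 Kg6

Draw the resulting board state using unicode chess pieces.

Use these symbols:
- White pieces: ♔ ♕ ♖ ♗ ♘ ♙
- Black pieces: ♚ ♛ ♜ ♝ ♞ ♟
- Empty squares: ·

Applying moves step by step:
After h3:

♜ ♞ ♝ ♛ ♚ ♝ ♞ ♜
♟ ♟ ♟ ♟ ♟ ♟ ♟ ♟
· · · · · · · ·
· · · · · · · ·
· · · · · · · ·
· · · · · · · ♙
♙ ♙ ♙ ♙ ♙ ♙ ♙ ·
♖ ♘ ♗ ♕ ♔ ♗ ♘ ♖


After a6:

♜ ♞ ♝ ♛ ♚ ♝ ♞ ♜
· ♟ ♟ ♟ ♟ ♟ ♟ ♟
♟ · · · · · · ·
· · · · · · · ·
· · · · · · · ·
· · · · · · · ♙
♙ ♙ ♙ ♙ ♙ ♙ ♙ ·
♖ ♘ ♗ ♕ ♔ ♗ ♘ ♖


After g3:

♜ ♞ ♝ ♛ ♚ ♝ ♞ ♜
· ♟ ♟ ♟ ♟ ♟ ♟ ♟
♟ · · · · · · ·
· · · · · · · ·
· · · · · · · ·
· · · · · · ♙ ♙
♙ ♙ ♙ ♙ ♙ ♙ · ·
♖ ♘ ♗ ♕ ♔ ♗ ♘ ♖


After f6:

♜ ♞ ♝ ♛ ♚ ♝ ♞ ♜
· ♟ ♟ ♟ ♟ · ♟ ♟
♟ · · · · ♟ · ·
· · · · · · · ·
· · · · · · · ·
· · · · · · ♙ ♙
♙ ♙ ♙ ♙ ♙ ♙ · ·
♖ ♘ ♗ ♕ ♔ ♗ ♘ ♖


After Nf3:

♜ ♞ ♝ ♛ ♚ ♝ ♞ ♜
· ♟ ♟ ♟ ♟ · ♟ ♟
♟ · · · · ♟ · ·
· · · · · · · ·
· · · · · · · ·
· · · · · ♘ ♙ ♙
♙ ♙ ♙ ♙ ♙ ♙ · ·
♖ ♘ ♗ ♕ ♔ ♗ · ♖


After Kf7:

♜ ♞ ♝ ♛ · ♝ ♞ ♜
· ♟ ♟ ♟ ♟ ♚ ♟ ♟
♟ · · · · ♟ · ·
· · · · · · · ·
· · · · · · · ·
· · · · · ♘ ♙ ♙
♙ ♙ ♙ ♙ ♙ ♙ · ·
♖ ♘ ♗ ♕ ♔ ♗ · ♖


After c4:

♜ ♞ ♝ ♛ · ♝ ♞ ♜
· ♟ ♟ ♟ ♟ ♚ ♟ ♟
♟ · · · · ♟ · ·
· · · · · · · ·
· · ♙ · · · · ·
· · · · · ♘ ♙ ♙
♙ ♙ · ♙ ♙ ♙ · ·
♖ ♘ ♗ ♕ ♔ ♗ · ♖


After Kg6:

♜ ♞ ♝ ♛ · ♝ ♞ ♜
· ♟ ♟ ♟ ♟ · ♟ ♟
♟ · · · · ♟ ♚ ·
· · · · · · · ·
· · ♙ · · · · ·
· · · · · ♘ ♙ ♙
♙ ♙ · ♙ ♙ ♙ · ·
♖ ♘ ♗ ♕ ♔ ♗ · ♖



  a b c d e f g h
  ─────────────────
8│♜ ♞ ♝ ♛ · ♝ ♞ ♜│8
7│· ♟ ♟ ♟ ♟ · ♟ ♟│7
6│♟ · · · · ♟ ♚ ·│6
5│· · · · · · · ·│5
4│· · ♙ · · · · ·│4
3│· · · · · ♘ ♙ ♙│3
2│♙ ♙ · ♙ ♙ ♙ · ·│2
1│♖ ♘ ♗ ♕ ♔ ♗ · ♖│1
  ─────────────────
  a b c d e f g h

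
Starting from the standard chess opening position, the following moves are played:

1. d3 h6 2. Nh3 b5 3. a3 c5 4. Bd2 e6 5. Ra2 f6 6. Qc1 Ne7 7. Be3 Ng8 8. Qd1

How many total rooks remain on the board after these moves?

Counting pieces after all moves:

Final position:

  a b c d e f g h
  ─────────────────
8│♜ ♞ ♝ ♛ ♚ ♝ ♞ ♜│8
7│♟ · · ♟ · · ♟ ·│7
6│· · · · ♟ ♟ · ♟│6
5│· ♟ ♟ · · · · ·│5
4│· · · · · · · ·│4
3│♙ · · ♙ ♗ · · ♘│3
2│♖ ♙ ♙ · ♙ ♙ ♙ ♙│2
1│· ♘ · ♕ ♔ ♗ · ♖│1
  ─────────────────
  a b c d e f g h


4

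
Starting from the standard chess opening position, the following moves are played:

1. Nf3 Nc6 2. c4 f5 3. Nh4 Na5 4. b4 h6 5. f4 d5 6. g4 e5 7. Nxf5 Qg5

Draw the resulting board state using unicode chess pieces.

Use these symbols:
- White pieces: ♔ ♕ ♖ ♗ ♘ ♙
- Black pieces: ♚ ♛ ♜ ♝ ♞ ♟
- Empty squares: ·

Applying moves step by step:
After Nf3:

♜ ♞ ♝ ♛ ♚ ♝ ♞ ♜
♟ ♟ ♟ ♟ ♟ ♟ ♟ ♟
· · · · · · · ·
· · · · · · · ·
· · · · · · · ·
· · · · · ♘ · ·
♙ ♙ ♙ ♙ ♙ ♙ ♙ ♙
♖ ♘ ♗ ♕ ♔ ♗ · ♖


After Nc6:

♜ · ♝ ♛ ♚ ♝ ♞ ♜
♟ ♟ ♟ ♟ ♟ ♟ ♟ ♟
· · ♞ · · · · ·
· · · · · · · ·
· · · · · · · ·
· · · · · ♘ · ·
♙ ♙ ♙ ♙ ♙ ♙ ♙ ♙
♖ ♘ ♗ ♕ ♔ ♗ · ♖


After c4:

♜ · ♝ ♛ ♚ ♝ ♞ ♜
♟ ♟ ♟ ♟ ♟ ♟ ♟ ♟
· · ♞ · · · · ·
· · · · · · · ·
· · ♙ · · · · ·
· · · · · ♘ · ·
♙ ♙ · ♙ ♙ ♙ ♙ ♙
♖ ♘ ♗ ♕ ♔ ♗ · ♖


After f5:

♜ · ♝ ♛ ♚ ♝ ♞ ♜
♟ ♟ ♟ ♟ ♟ · ♟ ♟
· · ♞ · · · · ·
· · · · · ♟ · ·
· · ♙ · · · · ·
· · · · · ♘ · ·
♙ ♙ · ♙ ♙ ♙ ♙ ♙
♖ ♘ ♗ ♕ ♔ ♗ · ♖


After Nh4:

♜ · ♝ ♛ ♚ ♝ ♞ ♜
♟ ♟ ♟ ♟ ♟ · ♟ ♟
· · ♞ · · · · ·
· · · · · ♟ · ·
· · ♙ · · · · ♘
· · · · · · · ·
♙ ♙ · ♙ ♙ ♙ ♙ ♙
♖ ♘ ♗ ♕ ♔ ♗ · ♖


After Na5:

♜ · ♝ ♛ ♚ ♝ ♞ ♜
♟ ♟ ♟ ♟ ♟ · ♟ ♟
· · · · · · · ·
♞ · · · · ♟ · ·
· · ♙ · · · · ♘
· · · · · · · ·
♙ ♙ · ♙ ♙ ♙ ♙ ♙
♖ ♘ ♗ ♕ ♔ ♗ · ♖


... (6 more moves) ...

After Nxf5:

♜ · ♝ ♛ ♚ ♝ ♞ ♜
♟ ♟ ♟ · · · ♟ ·
· · · · · · · ♟
♞ · · ♟ ♟ ♘ · ·
· ♙ ♙ · · ♙ ♙ ·
· · · · · · · ·
♙ · · ♙ ♙ · · ♙
♖ ♘ ♗ ♕ ♔ ♗ · ♖


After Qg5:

♜ · ♝ · ♚ ♝ ♞ ♜
♟ ♟ ♟ · · · ♟ ·
· · · · · · · ♟
♞ · · ♟ ♟ ♘ ♛ ·
· ♙ ♙ · · ♙ ♙ ·
· · · · · · · ·
♙ · · ♙ ♙ · · ♙
♖ ♘ ♗ ♕ ♔ ♗ · ♖



  a b c d e f g h
  ─────────────────
8│♜ · ♝ · ♚ ♝ ♞ ♜│8
7│♟ ♟ ♟ · · · ♟ ·│7
6│· · · · · · · ♟│6
5│♞ · · ♟ ♟ ♘ ♛ ·│5
4│· ♙ ♙ · · ♙ ♙ ·│4
3│· · · · · · · ·│3
2│♙ · · ♙ ♙ · · ♙│2
1│♖ ♘ ♗ ♕ ♔ ♗ · ♖│1
  ─────────────────
  a b c d e f g h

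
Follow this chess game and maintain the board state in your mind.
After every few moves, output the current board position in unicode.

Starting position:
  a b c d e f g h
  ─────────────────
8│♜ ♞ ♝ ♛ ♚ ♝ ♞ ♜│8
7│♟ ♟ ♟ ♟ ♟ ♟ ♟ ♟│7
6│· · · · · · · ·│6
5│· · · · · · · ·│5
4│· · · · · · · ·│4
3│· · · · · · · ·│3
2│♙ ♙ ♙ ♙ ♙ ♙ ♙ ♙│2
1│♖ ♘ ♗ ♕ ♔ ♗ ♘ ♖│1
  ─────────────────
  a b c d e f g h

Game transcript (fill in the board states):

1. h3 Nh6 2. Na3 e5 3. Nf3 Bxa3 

  a b c d e f g h
  ─────────────────
8│♜ ♞ ♝ ♛ ♚ · · ♜│8
7│♟ ♟ ♟ ♟ · ♟ ♟ ♟│7
6│· · · · · · · ♞│6
5│· · · · ♟ · · ·│5
4│· · · · · · · ·│4
3│♝ · · · · ♘ · ♙│3
2│♙ ♙ ♙ ♙ ♙ ♙ ♙ ·│2
1│♖ · ♗ ♕ ♔ ♗ · ♖│1
  ─────────────────
  a b c d e f g h

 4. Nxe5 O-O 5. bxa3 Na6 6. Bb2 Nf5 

  a b c d e f g h
  ─────────────────
8│♜ · ♝ ♛ · ♜ ♚ ·│8
7│♟ ♟ ♟ ♟ · ♟ ♟ ♟│7
6│♞ · · · · · · ·│6
5│· · · · ♘ ♞ · ·│5
4│· · · · · · · ·│4
3│♙ · · · · · · ♙│3
2│♙ ♗ ♙ ♙ ♙ ♙ ♙ ·│2
1│♖ · · ♕ ♔ ♗ · ♖│1
  ─────────────────
  a b c d e f g h

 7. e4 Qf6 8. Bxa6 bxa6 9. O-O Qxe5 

  a b c d e f g h
  ─────────────────
8│♜ · ♝ · · ♜ ♚ ·│8
7│♟ · ♟ ♟ · ♟ ♟ ♟│7
6│♟ · · · · · · ·│6
5│· · · · ♛ ♞ · ·│5
4│· · · · ♙ · · ·│4
3│♙ · · · · · · ♙│3
2│♙ ♗ ♙ ♙ · ♙ ♙ ·│2
1│♖ · · ♕ · ♖ ♔ ·│1
  ─────────────────
  a b c d e f g h

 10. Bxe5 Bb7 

  a b c d e f g h
  ─────────────────
8│♜ · · · · ♜ ♚ ·│8
7│♟ ♝ ♟ ♟ · ♟ ♟ ♟│7
6│♟ · · · · · · ·│6
5│· · · · ♗ ♞ · ·│5
4│· · · · ♙ · · ·│4
3│♙ · · · · · · ♙│3
2│♙ · ♙ ♙ · ♙ ♙ ·│2
1│♖ · · ♕ · ♖ ♔ ·│1
  ─────────────────
  a b c d e f g h


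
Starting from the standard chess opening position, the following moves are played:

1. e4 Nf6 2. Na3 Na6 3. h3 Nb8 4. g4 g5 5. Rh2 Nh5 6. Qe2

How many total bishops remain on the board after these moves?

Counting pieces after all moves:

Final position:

  a b c d e f g h
  ─────────────────
8│♜ ♞ ♝ ♛ ♚ ♝ · ♜│8
7│♟ ♟ ♟ ♟ ♟ ♟ · ♟│7
6│· · · · · · · ·│6
5│· · · · · · ♟ ♞│5
4│· · · · ♙ · ♙ ·│4
3│♘ · · · · · · ♙│3
2│♙ ♙ ♙ ♙ ♕ ♙ · ♖│2
1│♖ · ♗ · ♔ ♗ ♘ ·│1
  ─────────────────
  a b c d e f g h


4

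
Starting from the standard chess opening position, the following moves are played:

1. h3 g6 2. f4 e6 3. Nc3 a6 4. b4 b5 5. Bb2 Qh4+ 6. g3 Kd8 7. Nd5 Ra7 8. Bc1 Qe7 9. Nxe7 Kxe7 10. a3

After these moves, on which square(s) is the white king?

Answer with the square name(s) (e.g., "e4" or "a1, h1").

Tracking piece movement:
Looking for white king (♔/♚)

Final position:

  a b c d e f g h
  ─────────────────
8│· ♞ ♝ · · ♝ ♞ ♜│8
7│♜ · ♟ ♟ ♚ ♟ · ♟│7
6│♟ · · · ♟ · ♟ ·│6
5│· ♟ · · · · · ·│5
4│· ♙ · · · ♙ · ·│4
3│♙ · · · · · ♙ ♙│3
2│· · ♙ ♙ ♙ · · ·│2
1│♖ · ♗ ♕ ♔ ♗ ♘ ♖│1
  ─────────────────
  a b c d e f g h


e1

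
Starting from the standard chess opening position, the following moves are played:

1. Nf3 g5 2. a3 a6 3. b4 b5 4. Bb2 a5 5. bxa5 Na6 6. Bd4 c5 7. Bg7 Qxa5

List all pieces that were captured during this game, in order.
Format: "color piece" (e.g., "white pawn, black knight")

Tracking captures:
  bxa5: captured black pawn
  Qxa5: captured white pawn

black pawn, white pawn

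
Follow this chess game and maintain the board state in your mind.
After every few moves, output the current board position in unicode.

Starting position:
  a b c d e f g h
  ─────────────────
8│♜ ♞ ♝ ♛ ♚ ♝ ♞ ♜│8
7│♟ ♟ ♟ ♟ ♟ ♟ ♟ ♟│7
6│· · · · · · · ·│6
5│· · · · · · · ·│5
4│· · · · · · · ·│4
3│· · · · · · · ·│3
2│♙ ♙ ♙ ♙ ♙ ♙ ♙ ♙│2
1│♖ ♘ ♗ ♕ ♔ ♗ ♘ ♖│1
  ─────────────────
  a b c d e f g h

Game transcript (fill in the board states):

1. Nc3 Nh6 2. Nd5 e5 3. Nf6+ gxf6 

  a b c d e f g h
  ─────────────────
8│♜ ♞ ♝ ♛ ♚ ♝ · ♜│8
7│♟ ♟ ♟ ♟ · ♟ · ♟│7
6│· · · · · ♟ · ♞│6
5│· · · · ♟ · · ·│5
4│· · · · · · · ·│4
3│· · · · · · · ·│3
2│♙ ♙ ♙ ♙ ♙ ♙ ♙ ♙│2
1│♖ · ♗ ♕ ♔ ♗ ♘ ♖│1
  ─────────────────
  a b c d e f g h

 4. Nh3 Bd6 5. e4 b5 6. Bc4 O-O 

  a b c d e f g h
  ─────────────────
8│♜ ♞ ♝ ♛ · ♜ ♚ ·│8
7│♟ · ♟ ♟ · ♟ · ♟│7
6│· · · ♝ · ♟ · ♞│6
5│· ♟ · · ♟ · · ·│5
4│· · ♗ · ♙ · · ·│4
3│· · · · · · · ♘│3
2│♙ ♙ ♙ ♙ · ♙ ♙ ♙│2
1│♖ · ♗ ♕ ♔ · · ♖│1
  ─────────────────
  a b c d e f g h

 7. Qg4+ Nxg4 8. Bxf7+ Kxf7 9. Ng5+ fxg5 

  a b c d e f g h
  ─────────────────
8│♜ ♞ ♝ ♛ · ♜ · ·│8
7│♟ · ♟ ♟ · ♚ · ♟│7
6│· · · ♝ · · · ·│6
5│· ♟ · · ♟ · ♟ ·│5
4│· · · · ♙ · ♞ ·│4
3│· · · · · · · ·│3
2│♙ ♙ ♙ ♙ · ♙ ♙ ♙│2
1│♖ · ♗ · ♔ · · ♖│1
  ─────────────────
  a b c d e f g h

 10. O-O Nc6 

  a b c d e f g h
  ─────────────────
8│♜ · ♝ ♛ · ♜ · ·│8
7│♟ · ♟ ♟ · ♚ · ♟│7
6│· · ♞ ♝ · · · ·│6
5│· ♟ · · ♟ · ♟ ·│5
4│· · · · ♙ · ♞ ·│4
3│· · · · · · · ·│3
2│♙ ♙ ♙ ♙ · ♙ ♙ ♙│2
1│♖ · ♗ · · ♖ ♔ ·│1
  ─────────────────
  a b c d e f g h


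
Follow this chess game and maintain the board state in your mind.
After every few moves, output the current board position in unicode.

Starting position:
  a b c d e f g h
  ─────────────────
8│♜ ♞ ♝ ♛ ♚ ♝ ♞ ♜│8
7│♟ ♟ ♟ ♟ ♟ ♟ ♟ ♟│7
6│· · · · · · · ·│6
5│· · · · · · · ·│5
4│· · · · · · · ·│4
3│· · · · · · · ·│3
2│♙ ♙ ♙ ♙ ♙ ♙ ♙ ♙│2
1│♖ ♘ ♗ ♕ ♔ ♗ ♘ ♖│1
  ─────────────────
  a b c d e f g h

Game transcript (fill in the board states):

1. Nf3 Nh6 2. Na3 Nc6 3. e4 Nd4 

  a b c d e f g h
  ─────────────────
8│♜ · ♝ ♛ ♚ ♝ · ♜│8
7│♟ ♟ ♟ ♟ ♟ ♟ ♟ ♟│7
6│· · · · · · · ♞│6
5│· · · · · · · ·│5
4│· · · ♞ ♙ · · ·│4
3│♘ · · · · ♘ · ·│3
2│♙ ♙ ♙ ♙ · ♙ ♙ ♙│2
1│♖ · ♗ ♕ ♔ ♗ · ♖│1
  ─────────────────
  a b c d e f g h

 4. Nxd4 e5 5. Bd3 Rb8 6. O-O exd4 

  a b c d e f g h
  ─────────────────
8│· ♜ ♝ ♛ ♚ ♝ · ♜│8
7│♟ ♟ ♟ ♟ · ♟ ♟ ♟│7
6│· · · · · · · ♞│6
5│· · · · · · · ·│5
4│· · · ♟ ♙ · · ·│4
3│♘ · · ♗ · · · ·│3
2│♙ ♙ ♙ ♙ · ♙ ♙ ♙│2
1│♖ · ♗ ♕ · ♖ ♔ ·│1
  ─────────────────
  a b c d e f g h

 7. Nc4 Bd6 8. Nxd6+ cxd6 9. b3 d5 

  a b c d e f g h
  ─────────────────
8│· ♜ ♝ ♛ ♚ · · ♜│8
7│♟ ♟ · ♟ · ♟ ♟ ♟│7
6│· · · · · · · ♞│6
5│· · · ♟ · · · ·│5
4│· · · ♟ ♙ · · ·│4
3│· ♙ · ♗ · · · ·│3
2│♙ · ♙ ♙ · ♙ ♙ ♙│2
1│♖ · ♗ ♕ · ♖ ♔ ·│1
  ─────────────────
  a b c d e f g h

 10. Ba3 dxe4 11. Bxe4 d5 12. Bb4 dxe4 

  a b c d e f g h
  ─────────────────
8│· ♜ ♝ ♛ ♚ · · ♜│8
7│♟ ♟ · · · ♟ ♟ ♟│7
6│· · · · · · · ♞│6
5│· · · · · · · ·│5
4│· ♗ · ♟ ♟ · · ·│4
3│· ♙ · · · · · ·│3
2│♙ · ♙ ♙ · ♙ ♙ ♙│2
1│♖ · · ♕ · ♖ ♔ ·│1
  ─────────────────
  a b c d e f g h

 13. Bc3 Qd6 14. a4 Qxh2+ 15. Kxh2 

  a b c d e f g h
  ─────────────────
8│· ♜ ♝ · ♚ · · ♜│8
7│♟ ♟ · · · ♟ ♟ ♟│7
6│· · · · · · · ♞│6
5│· · · · · · · ·│5
4│♙ · · ♟ ♟ · · ·│4
3│· ♙ ♗ · · · · ·│3
2│· · ♙ ♙ · ♙ ♙ ♔│2
1│♖ · · ♕ · ♖ · ·│1
  ─────────────────
  a b c d e f g h


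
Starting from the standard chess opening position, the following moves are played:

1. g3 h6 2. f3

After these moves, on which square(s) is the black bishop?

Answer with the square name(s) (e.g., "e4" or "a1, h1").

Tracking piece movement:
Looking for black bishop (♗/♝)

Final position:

  a b c d e f g h
  ─────────────────
8│♜ ♞ ♝ ♛ ♚ ♝ ♞ ♜│8
7│♟ ♟ ♟ ♟ ♟ ♟ ♟ ·│7
6│· · · · · · · ♟│6
5│· · · · · · · ·│5
4│· · · · · · · ·│4
3│· · · · · ♙ ♙ ·│3
2│♙ ♙ ♙ ♙ ♙ · · ♙│2
1│♖ ♘ ♗ ♕ ♔ ♗ ♘ ♖│1
  ─────────────────
  a b c d e f g h


c8, f8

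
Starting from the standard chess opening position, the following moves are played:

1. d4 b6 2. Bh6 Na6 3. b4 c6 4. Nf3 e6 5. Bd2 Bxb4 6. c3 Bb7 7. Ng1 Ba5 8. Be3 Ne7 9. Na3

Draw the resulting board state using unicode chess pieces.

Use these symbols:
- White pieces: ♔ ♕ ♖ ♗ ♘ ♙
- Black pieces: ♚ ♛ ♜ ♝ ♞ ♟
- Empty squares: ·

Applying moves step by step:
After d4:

♜ ♞ ♝ ♛ ♚ ♝ ♞ ♜
♟ ♟ ♟ ♟ ♟ ♟ ♟ ♟
· · · · · · · ·
· · · · · · · ·
· · · ♙ · · · ·
· · · · · · · ·
♙ ♙ ♙ · ♙ ♙ ♙ ♙
♖ ♘ ♗ ♕ ♔ ♗ ♘ ♖


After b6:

♜ ♞ ♝ ♛ ♚ ♝ ♞ ♜
♟ · ♟ ♟ ♟ ♟ ♟ ♟
· ♟ · · · · · ·
· · · · · · · ·
· · · ♙ · · · ·
· · · · · · · ·
♙ ♙ ♙ · ♙ ♙ ♙ ♙
♖ ♘ ♗ ♕ ♔ ♗ ♘ ♖


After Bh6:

♜ ♞ ♝ ♛ ♚ ♝ ♞ ♜
♟ · ♟ ♟ ♟ ♟ ♟ ♟
· ♟ · · · · · ♗
· · · · · · · ·
· · · ♙ · · · ·
· · · · · · · ·
♙ ♙ ♙ · ♙ ♙ ♙ ♙
♖ ♘ · ♕ ♔ ♗ ♘ ♖


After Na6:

♜ · ♝ ♛ ♚ ♝ ♞ ♜
♟ · ♟ ♟ ♟ ♟ ♟ ♟
♞ ♟ · · · · · ♗
· · · · · · · ·
· · · ♙ · · · ·
· · · · · · · ·
♙ ♙ ♙ · ♙ ♙ ♙ ♙
♖ ♘ · ♕ ♔ ♗ ♘ ♖


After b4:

♜ · ♝ ♛ ♚ ♝ ♞ ♜
♟ · ♟ ♟ ♟ ♟ ♟ ♟
♞ ♟ · · · · · ♗
· · · · · · · ·
· ♙ · ♙ · · · ·
· · · · · · · ·
♙ · ♙ · ♙ ♙ ♙ ♙
♖ ♘ · ♕ ♔ ♗ ♘ ♖


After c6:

♜ · ♝ ♛ ♚ ♝ ♞ ♜
♟ · · ♟ ♟ ♟ ♟ ♟
♞ ♟ ♟ · · · · ♗
· · · · · · · ·
· ♙ · ♙ · · · ·
· · · · · · · ·
♙ · ♙ · ♙ ♙ ♙ ♙
♖ ♘ · ♕ ♔ ♗ ♘ ♖


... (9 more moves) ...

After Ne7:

♜ · · ♛ ♚ · · ♜
♟ ♝ · ♟ ♞ ♟ ♟ ♟
♞ ♟ ♟ · ♟ · · ·
♝ · · · · · · ·
· · · ♙ · · · ·
· · ♙ · ♗ · · ·
♙ · · · ♙ ♙ ♙ ♙
♖ ♘ · ♕ ♔ ♗ ♘ ♖


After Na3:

♜ · · ♛ ♚ · · ♜
♟ ♝ · ♟ ♞ ♟ ♟ ♟
♞ ♟ ♟ · ♟ · · ·
♝ · · · · · · ·
· · · ♙ · · · ·
♘ · ♙ · ♗ · · ·
♙ · · · ♙ ♙ ♙ ♙
♖ · · ♕ ♔ ♗ ♘ ♖



  a b c d e f g h
  ─────────────────
8│♜ · · ♛ ♚ · · ♜│8
7│♟ ♝ · ♟ ♞ ♟ ♟ ♟│7
6│♞ ♟ ♟ · ♟ · · ·│6
5│♝ · · · · · · ·│5
4│· · · ♙ · · · ·│4
3│♘ · ♙ · ♗ · · ·│3
2│♙ · · · ♙ ♙ ♙ ♙│2
1│♖ · · ♕ ♔ ♗ ♘ ♖│1
  ─────────────────
  a b c d e f g h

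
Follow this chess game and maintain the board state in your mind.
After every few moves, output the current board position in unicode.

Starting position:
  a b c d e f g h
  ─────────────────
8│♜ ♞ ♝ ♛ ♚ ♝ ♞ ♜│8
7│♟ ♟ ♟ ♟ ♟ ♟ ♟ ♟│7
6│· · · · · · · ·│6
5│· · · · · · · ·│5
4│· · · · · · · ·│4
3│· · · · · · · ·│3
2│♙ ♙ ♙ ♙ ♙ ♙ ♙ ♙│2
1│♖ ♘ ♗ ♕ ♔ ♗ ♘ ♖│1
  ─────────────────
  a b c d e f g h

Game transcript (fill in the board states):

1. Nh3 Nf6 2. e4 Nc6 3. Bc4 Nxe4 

  a b c d e f g h
  ─────────────────
8│♜ · ♝ ♛ ♚ ♝ · ♜│8
7│♟ ♟ ♟ ♟ ♟ ♟ ♟ ♟│7
6│· · ♞ · · · · ·│6
5│· · · · · · · ·│5
4│· · ♗ · ♞ · · ·│4
3│· · · · · · · ♘│3
2│♙ ♙ ♙ ♙ · ♙ ♙ ♙│2
1│♖ ♘ ♗ ♕ ♔ · · ♖│1
  ─────────────────
  a b c d e f g h

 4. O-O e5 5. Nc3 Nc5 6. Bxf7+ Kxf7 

  a b c d e f g h
  ─────────────────
8│♜ · ♝ ♛ · ♝ · ♜│8
7│♟ ♟ ♟ ♟ · ♚ ♟ ♟│7
6│· · ♞ · · · · ·│6
5│· · ♞ · ♟ · · ·│5
4│· · · · · · · ·│4
3│· · ♘ · · · · ♘│3
2│♙ ♙ ♙ ♙ · ♙ ♙ ♙│2
1│♖ · ♗ ♕ · ♖ ♔ ·│1
  ─────────────────
  a b c d e f g h

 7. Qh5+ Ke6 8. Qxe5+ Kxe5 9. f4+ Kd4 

  a b c d e f g h
  ─────────────────
8│♜ · ♝ ♛ · ♝ · ♜│8
7│♟ ♟ ♟ ♟ · · ♟ ♟│7
6│· · ♞ · · · · ·│6
5│· · ♞ · · · · ·│5
4│· · · ♚ · ♙ · ·│4
3│· · ♘ · · · · ♘│3
2│♙ ♙ ♙ ♙ · · ♙ ♙│2
1│♖ · ♗ · · ♖ ♔ ·│1
  ─────────────────
  a b c d e f g h

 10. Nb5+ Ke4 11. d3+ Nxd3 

  a b c d e f g h
  ─────────────────
8│♜ · ♝ ♛ · ♝ · ♜│8
7│♟ ♟ ♟ ♟ · · ♟ ♟│7
6│· · ♞ · · · · ·│6
5│· ♘ · · · · · ·│5
4│· · · · ♚ ♙ · ·│4
3│· · · ♞ · · · ♘│3
2│♙ ♙ ♙ · · · ♙ ♙│2
1│♖ · ♗ · · ♖ ♔ ·│1
  ─────────────────
  a b c d e f g h


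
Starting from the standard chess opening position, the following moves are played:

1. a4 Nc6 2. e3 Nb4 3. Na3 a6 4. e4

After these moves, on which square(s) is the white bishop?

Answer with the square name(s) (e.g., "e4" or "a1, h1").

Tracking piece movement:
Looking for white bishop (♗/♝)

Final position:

  a b c d e f g h
  ─────────────────
8│♜ · ♝ ♛ ♚ ♝ ♞ ♜│8
7│· ♟ ♟ ♟ ♟ ♟ ♟ ♟│7
6│♟ · · · · · · ·│6
5│· · · · · · · ·│5
4│♙ ♞ · · ♙ · · ·│4
3│♘ · · · · · · ·│3
2│· ♙ ♙ ♙ · ♙ ♙ ♙│2
1│♖ · ♗ ♕ ♔ ♗ ♘ ♖│1
  ─────────────────
  a b c d e f g h


c1, f1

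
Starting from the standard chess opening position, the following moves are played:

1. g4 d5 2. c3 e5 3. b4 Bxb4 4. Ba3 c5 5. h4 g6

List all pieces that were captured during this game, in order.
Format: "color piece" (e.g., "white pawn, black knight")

Tracking captures:
  Bxb4: captured white pawn

white pawn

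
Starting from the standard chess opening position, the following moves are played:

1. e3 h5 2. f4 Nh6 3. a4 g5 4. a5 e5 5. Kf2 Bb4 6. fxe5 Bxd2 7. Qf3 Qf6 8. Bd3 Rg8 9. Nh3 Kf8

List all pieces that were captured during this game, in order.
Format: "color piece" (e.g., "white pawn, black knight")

Tracking captures:
  fxe5: captured black pawn
  Bxd2: captured white pawn

black pawn, white pawn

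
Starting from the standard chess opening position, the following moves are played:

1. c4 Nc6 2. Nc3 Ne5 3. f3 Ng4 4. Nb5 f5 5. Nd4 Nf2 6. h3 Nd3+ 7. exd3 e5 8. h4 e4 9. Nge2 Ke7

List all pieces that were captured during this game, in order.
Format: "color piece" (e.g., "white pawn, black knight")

Tracking captures:
  exd3: captured black knight

black knight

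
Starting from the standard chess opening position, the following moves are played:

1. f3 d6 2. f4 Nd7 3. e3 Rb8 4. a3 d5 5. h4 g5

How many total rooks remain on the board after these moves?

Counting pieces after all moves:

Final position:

  a b c d e f g h
  ─────────────────
8│· ♜ ♝ ♛ ♚ ♝ ♞ ♜│8
7│♟ ♟ ♟ ♞ ♟ ♟ · ♟│7
6│· · · · · · · ·│6
5│· · · ♟ · · ♟ ·│5
4│· · · · · ♙ · ♙│4
3│♙ · · · ♙ · · ·│3
2│· ♙ ♙ ♙ · · ♙ ·│2
1│♖ ♘ ♗ ♕ ♔ ♗ ♘ ♖│1
  ─────────────────
  a b c d e f g h


4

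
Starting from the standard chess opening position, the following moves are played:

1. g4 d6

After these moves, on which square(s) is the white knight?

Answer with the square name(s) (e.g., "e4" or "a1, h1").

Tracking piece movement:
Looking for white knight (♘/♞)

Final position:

  a b c d e f g h
  ─────────────────
8│♜ ♞ ♝ ♛ ♚ ♝ ♞ ♜│8
7│♟ ♟ ♟ · ♟ ♟ ♟ ♟│7
6│· · · ♟ · · · ·│6
5│· · · · · · · ·│5
4│· · · · · · ♙ ·│4
3│· · · · · · · ·│3
2│♙ ♙ ♙ ♙ ♙ ♙ · ♙│2
1│♖ ♘ ♗ ♕ ♔ ♗ ♘ ♖│1
  ─────────────────
  a b c d e f g h


b1, g1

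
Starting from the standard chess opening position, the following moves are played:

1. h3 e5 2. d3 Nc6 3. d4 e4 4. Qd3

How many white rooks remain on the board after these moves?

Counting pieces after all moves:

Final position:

  a b c d e f g h
  ─────────────────
8│♜ · ♝ ♛ ♚ ♝ ♞ ♜│8
7│♟ ♟ ♟ ♟ · ♟ ♟ ♟│7
6│· · ♞ · · · · ·│6
5│· · · · · · · ·│5
4│· · · ♙ ♟ · · ·│4
3│· · · ♕ · · · ♙│3
2│♙ ♙ ♙ · ♙ ♙ ♙ ·│2
1│♖ ♘ ♗ · ♔ ♗ ♘ ♖│1
  ─────────────────
  a b c d e f g h


2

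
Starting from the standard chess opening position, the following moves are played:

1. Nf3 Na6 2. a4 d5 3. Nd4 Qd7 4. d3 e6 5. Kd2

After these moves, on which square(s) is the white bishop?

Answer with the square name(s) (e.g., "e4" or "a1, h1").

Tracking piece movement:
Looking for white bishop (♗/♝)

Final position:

  a b c d e f g h
  ─────────────────
8│♜ · ♝ · ♚ ♝ ♞ ♜│8
7│♟ ♟ ♟ ♛ · ♟ ♟ ♟│7
6│♞ · · · ♟ · · ·│6
5│· · · ♟ · · · ·│5
4│♙ · · ♘ · · · ·│4
3│· · · ♙ · · · ·│3
2│· ♙ ♙ ♔ ♙ ♙ ♙ ♙│2
1│♖ ♘ ♗ ♕ · ♗ · ♖│1
  ─────────────────
  a b c d e f g h


c1, f1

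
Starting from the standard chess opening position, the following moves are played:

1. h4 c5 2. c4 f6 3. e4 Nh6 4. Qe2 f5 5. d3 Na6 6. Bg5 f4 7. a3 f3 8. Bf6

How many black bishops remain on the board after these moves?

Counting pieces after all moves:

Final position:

  a b c d e f g h
  ─────────────────
8│♜ · ♝ ♛ ♚ ♝ · ♜│8
7│♟ ♟ · ♟ ♟ · ♟ ♟│7
6│♞ · · · · ♗ · ♞│6
5│· · ♟ · · · · ·│5
4│· · ♙ · ♙ · · ♙│4
3│♙ · · ♙ · ♟ · ·│3
2│· ♙ · · ♕ ♙ ♙ ·│2
1│♖ ♘ · · ♔ ♗ ♘ ♖│1
  ─────────────────
  a b c d e f g h


2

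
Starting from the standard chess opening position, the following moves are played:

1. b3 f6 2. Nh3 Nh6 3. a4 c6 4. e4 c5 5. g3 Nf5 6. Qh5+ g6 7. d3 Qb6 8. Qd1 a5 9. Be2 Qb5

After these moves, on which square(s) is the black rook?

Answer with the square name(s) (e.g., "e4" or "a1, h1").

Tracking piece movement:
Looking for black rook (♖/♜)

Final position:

  a b c d e f g h
  ─────────────────
8│♜ ♞ ♝ · ♚ ♝ · ♜│8
7│· ♟ · ♟ ♟ · · ♟│7
6│· · · · · ♟ ♟ ·│6
5│♟ ♛ ♟ · · ♞ · ·│5
4│♙ · · · ♙ · · ·│4
3│· ♙ · ♙ · · ♙ ♘│3
2│· · ♙ · ♗ ♙ · ♙│2
1│♖ ♘ ♗ ♕ ♔ · · ♖│1
  ─────────────────
  a b c d e f g h


a8, h8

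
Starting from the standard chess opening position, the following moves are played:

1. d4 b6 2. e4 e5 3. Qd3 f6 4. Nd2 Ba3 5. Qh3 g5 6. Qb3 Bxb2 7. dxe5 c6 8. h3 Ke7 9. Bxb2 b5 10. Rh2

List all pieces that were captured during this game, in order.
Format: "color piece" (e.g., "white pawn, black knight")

Tracking captures:
  Bxb2: captured white pawn
  dxe5: captured black pawn
  Bxb2: captured black bishop

white pawn, black pawn, black bishop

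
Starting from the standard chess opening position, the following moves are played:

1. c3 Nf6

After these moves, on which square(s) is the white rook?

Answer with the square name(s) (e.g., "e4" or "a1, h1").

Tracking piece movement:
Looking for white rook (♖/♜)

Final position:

  a b c d e f g h
  ─────────────────
8│♜ ♞ ♝ ♛ ♚ ♝ · ♜│8
7│♟ ♟ ♟ ♟ ♟ ♟ ♟ ♟│7
6│· · · · · ♞ · ·│6
5│· · · · · · · ·│5
4│· · · · · · · ·│4
3│· · ♙ · · · · ·│3
2│♙ ♙ · ♙ ♙ ♙ ♙ ♙│2
1│♖ ♘ ♗ ♕ ♔ ♗ ♘ ♖│1
  ─────────────────
  a b c d e f g h


a1, h1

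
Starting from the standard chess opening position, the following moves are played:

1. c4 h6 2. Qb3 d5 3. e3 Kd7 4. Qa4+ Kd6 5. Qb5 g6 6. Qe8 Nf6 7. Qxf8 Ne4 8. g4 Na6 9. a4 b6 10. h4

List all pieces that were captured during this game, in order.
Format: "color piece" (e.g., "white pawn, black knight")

Tracking captures:
  Qxf8: captured black bishop

black bishop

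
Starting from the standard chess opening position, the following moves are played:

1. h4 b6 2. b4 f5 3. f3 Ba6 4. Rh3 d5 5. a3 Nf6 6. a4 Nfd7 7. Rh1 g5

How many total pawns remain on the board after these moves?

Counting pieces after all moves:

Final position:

  a b c d e f g h
  ─────────────────
8│♜ ♞ · ♛ ♚ ♝ · ♜│8
7│♟ · ♟ ♞ ♟ · · ♟│7
6│♝ ♟ · · · · · ·│6
5│· · · ♟ · ♟ ♟ ·│5
4│♙ ♙ · · · · · ♙│4
3│· · · · · ♙ · ·│3
2│· · ♙ ♙ ♙ · ♙ ·│2
1│♖ ♘ ♗ ♕ ♔ ♗ ♘ ♖│1
  ─────────────────
  a b c d e f g h


16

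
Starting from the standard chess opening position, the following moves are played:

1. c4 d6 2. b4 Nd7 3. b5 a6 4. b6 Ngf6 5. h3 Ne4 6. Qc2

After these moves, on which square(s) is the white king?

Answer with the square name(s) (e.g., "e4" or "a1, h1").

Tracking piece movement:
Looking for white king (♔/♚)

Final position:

  a b c d e f g h
  ─────────────────
8│♜ · ♝ ♛ ♚ ♝ · ♜│8
7│· ♟ ♟ ♞ ♟ ♟ ♟ ♟│7
6│♟ ♙ · ♟ · · · ·│6
5│· · · · · · · ·│5
4│· · ♙ · ♞ · · ·│4
3│· · · · · · · ♙│3
2│♙ · ♕ ♙ ♙ ♙ ♙ ·│2
1│♖ ♘ ♗ · ♔ ♗ ♘ ♖│1
  ─────────────────
  a b c d e f g h


e1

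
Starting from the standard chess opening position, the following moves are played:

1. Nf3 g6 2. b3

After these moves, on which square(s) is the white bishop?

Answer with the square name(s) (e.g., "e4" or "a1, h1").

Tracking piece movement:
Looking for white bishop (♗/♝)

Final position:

  a b c d e f g h
  ─────────────────
8│♜ ♞ ♝ ♛ ♚ ♝ ♞ ♜│8
7│♟ ♟ ♟ ♟ ♟ ♟ · ♟│7
6│· · · · · · ♟ ·│6
5│· · · · · · · ·│5
4│· · · · · · · ·│4
3│· ♙ · · · ♘ · ·│3
2│♙ · ♙ ♙ ♙ ♙ ♙ ♙│2
1│♖ ♘ ♗ ♕ ♔ ♗ · ♖│1
  ─────────────────
  a b c d e f g h


c1, f1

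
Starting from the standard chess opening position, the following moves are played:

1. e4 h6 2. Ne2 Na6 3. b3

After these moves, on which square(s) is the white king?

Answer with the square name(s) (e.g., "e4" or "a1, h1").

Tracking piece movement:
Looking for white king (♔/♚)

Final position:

  a b c d e f g h
  ─────────────────
8│♜ · ♝ ♛ ♚ ♝ ♞ ♜│8
7│♟ ♟ ♟ ♟ ♟ ♟ ♟ ·│7
6│♞ · · · · · · ♟│6
5│· · · · · · · ·│5
4│· · · · ♙ · · ·│4
3│· ♙ · · · · · ·│3
2│♙ · ♙ ♙ ♘ ♙ ♙ ♙│2
1│♖ ♘ ♗ ♕ ♔ ♗ · ♖│1
  ─────────────────
  a b c d e f g h


e1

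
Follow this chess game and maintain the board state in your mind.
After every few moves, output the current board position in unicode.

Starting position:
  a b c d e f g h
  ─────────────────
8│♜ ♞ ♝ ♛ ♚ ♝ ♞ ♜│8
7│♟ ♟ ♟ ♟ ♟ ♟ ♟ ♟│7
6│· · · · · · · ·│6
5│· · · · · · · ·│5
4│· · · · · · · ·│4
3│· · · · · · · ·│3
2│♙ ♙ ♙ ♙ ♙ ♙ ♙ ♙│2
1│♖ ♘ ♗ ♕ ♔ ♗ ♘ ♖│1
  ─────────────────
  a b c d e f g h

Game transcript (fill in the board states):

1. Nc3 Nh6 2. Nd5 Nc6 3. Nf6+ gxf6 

  a b c d e f g h
  ─────────────────
8│♜ · ♝ ♛ ♚ ♝ · ♜│8
7│♟ ♟ ♟ ♟ ♟ ♟ · ♟│7
6│· · ♞ · · ♟ · ♞│6
5│· · · · · · · ·│5
4│· · · · · · · ·│4
3│· · · · · · · ·│3
2│♙ ♙ ♙ ♙ ♙ ♙ ♙ ♙│2
1│♖ · ♗ ♕ ♔ ♗ ♘ ♖│1
  ─────────────────
  a b c d e f g h

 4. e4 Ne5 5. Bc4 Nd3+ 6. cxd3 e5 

  a b c d e f g h
  ─────────────────
8│♜ · ♝ ♛ ♚ ♝ · ♜│8
7│♟ ♟ ♟ ♟ · ♟ · ♟│7
6│· · · · · ♟ · ♞│6
5│· · · · ♟ · · ·│5
4│· · ♗ · ♙ · · ·│4
3│· · · ♙ · · · ·│3
2│♙ ♙ · ♙ · ♙ ♙ ♙│2
1│♖ · ♗ ♕ ♔ · ♘ ♖│1
  ─────────────────
  a b c d e f g h

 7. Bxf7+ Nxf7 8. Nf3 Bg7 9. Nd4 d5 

  a b c d e f g h
  ─────────────────
8│♜ · ♝ ♛ ♚ · · ♜│8
7│♟ ♟ ♟ · · ♞ ♝ ♟│7
6│· · · · · ♟ · ·│6
5│· · · ♟ ♟ · · ·│5
4│· · · ♘ ♙ · · ·│4
3│· · · ♙ · · · ·│3
2│♙ ♙ · ♙ · ♙ ♙ ♙│2
1│♖ · ♗ ♕ ♔ · · ♖│1
  ─────────────────
  a b c d e f g h

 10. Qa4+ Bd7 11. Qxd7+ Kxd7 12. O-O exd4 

  a b c d e f g h
  ─────────────────
8│♜ · · ♛ · · · ♜│8
7│♟ ♟ ♟ ♚ · ♞ ♝ ♟│7
6│· · · · · ♟ · ·│6
5│· · · ♟ · · · ·│5
4│· · · ♟ ♙ · · ·│4
3│· · · ♙ · · · ·│3
2│♙ ♙ · ♙ · ♙ ♙ ♙│2
1│♖ · ♗ · · ♖ ♔ ·│1
  ─────────────────
  a b c d e f g h

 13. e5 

  a b c d e f g h
  ─────────────────
8│♜ · · ♛ · · · ♜│8
7│♟ ♟ ♟ ♚ · ♞ ♝ ♟│7
6│· · · · · ♟ · ·│6
5│· · · ♟ ♙ · · ·│5
4│· · · ♟ · · · ·│4
3│· · · ♙ · · · ·│3
2│♙ ♙ · ♙ · ♙ ♙ ♙│2
1│♖ · ♗ · · ♖ ♔ ·│1
  ─────────────────
  a b c d e f g h
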